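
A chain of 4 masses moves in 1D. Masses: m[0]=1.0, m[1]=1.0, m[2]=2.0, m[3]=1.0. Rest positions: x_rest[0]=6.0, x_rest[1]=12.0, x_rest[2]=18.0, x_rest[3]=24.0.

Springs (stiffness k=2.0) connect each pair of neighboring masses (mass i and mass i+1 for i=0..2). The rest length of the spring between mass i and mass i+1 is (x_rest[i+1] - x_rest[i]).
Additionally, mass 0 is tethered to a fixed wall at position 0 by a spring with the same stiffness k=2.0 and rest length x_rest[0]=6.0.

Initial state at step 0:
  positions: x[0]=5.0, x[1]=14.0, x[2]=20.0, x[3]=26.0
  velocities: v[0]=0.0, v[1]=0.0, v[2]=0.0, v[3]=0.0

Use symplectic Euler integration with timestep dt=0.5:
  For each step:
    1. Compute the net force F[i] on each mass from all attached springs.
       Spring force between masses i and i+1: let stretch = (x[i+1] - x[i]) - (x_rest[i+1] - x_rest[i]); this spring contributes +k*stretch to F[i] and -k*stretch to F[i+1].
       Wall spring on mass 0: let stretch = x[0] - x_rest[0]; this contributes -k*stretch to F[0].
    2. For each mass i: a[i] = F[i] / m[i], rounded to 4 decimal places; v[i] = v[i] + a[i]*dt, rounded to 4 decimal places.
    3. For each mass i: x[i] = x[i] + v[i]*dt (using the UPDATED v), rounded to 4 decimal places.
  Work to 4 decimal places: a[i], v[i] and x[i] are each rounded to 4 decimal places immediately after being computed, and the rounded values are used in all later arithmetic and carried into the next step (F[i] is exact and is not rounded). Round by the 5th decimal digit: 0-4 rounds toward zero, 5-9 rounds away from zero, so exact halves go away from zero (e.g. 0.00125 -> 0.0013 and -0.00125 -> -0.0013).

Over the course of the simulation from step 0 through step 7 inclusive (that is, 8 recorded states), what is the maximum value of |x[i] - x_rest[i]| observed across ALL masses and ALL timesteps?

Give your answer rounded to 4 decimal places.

Answer: 2.5313

Derivation:
Step 0: x=[5.0000 14.0000 20.0000 26.0000] v=[0.0000 0.0000 0.0000 0.0000]
Step 1: x=[7.0000 12.5000 20.0000 26.0000] v=[4.0000 -3.0000 0.0000 0.0000]
Step 2: x=[8.2500 12.0000 19.6250 26.0000] v=[2.5000 -1.0000 -0.7500 0.0000]
Step 3: x=[7.2500 13.4375 18.9375 25.8125] v=[-2.0000 2.8750 -1.3750 -0.3750]
Step 4: x=[5.7188 14.5313 18.5938 25.1875] v=[-3.0625 2.1875 -0.6875 -1.2500]
Step 5: x=[5.7344 13.2501 18.8829 24.2657] v=[0.0312 -2.5625 0.5781 -1.8437]
Step 6: x=[6.6407 11.0274 19.1095 23.6525] v=[1.8125 -4.4454 0.4531 -1.2265]
Step 7: x=[6.4200 10.6524 18.4513 23.7678] v=[-0.4415 -0.7500 -1.3165 0.2305]
Max displacement = 2.5313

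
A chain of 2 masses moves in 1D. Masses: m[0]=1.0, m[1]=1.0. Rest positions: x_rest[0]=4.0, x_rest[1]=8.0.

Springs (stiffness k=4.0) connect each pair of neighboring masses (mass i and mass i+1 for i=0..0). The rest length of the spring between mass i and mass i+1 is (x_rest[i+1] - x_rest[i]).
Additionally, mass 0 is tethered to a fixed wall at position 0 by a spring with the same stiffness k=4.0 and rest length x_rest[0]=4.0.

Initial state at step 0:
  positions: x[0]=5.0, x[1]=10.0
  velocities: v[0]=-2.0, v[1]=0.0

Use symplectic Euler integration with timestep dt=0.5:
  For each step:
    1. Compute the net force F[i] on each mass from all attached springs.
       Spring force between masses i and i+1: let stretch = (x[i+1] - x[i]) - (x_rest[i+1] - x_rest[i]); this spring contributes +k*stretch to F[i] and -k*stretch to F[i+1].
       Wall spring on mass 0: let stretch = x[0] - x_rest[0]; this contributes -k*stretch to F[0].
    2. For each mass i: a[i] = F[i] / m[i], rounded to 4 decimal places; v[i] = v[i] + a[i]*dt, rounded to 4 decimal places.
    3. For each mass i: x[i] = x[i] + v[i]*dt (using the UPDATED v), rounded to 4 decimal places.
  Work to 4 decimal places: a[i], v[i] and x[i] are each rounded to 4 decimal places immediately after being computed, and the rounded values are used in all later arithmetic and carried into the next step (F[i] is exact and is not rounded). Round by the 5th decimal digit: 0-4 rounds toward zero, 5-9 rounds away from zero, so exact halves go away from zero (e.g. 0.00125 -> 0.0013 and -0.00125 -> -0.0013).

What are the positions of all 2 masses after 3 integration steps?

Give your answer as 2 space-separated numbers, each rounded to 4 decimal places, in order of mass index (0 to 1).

Step 0: x=[5.0000 10.0000] v=[-2.0000 0.0000]
Step 1: x=[4.0000 9.0000] v=[-2.0000 -2.0000]
Step 2: x=[4.0000 7.0000] v=[0.0000 -4.0000]
Step 3: x=[3.0000 6.0000] v=[-2.0000 -2.0000]

Answer: 3.0000 6.0000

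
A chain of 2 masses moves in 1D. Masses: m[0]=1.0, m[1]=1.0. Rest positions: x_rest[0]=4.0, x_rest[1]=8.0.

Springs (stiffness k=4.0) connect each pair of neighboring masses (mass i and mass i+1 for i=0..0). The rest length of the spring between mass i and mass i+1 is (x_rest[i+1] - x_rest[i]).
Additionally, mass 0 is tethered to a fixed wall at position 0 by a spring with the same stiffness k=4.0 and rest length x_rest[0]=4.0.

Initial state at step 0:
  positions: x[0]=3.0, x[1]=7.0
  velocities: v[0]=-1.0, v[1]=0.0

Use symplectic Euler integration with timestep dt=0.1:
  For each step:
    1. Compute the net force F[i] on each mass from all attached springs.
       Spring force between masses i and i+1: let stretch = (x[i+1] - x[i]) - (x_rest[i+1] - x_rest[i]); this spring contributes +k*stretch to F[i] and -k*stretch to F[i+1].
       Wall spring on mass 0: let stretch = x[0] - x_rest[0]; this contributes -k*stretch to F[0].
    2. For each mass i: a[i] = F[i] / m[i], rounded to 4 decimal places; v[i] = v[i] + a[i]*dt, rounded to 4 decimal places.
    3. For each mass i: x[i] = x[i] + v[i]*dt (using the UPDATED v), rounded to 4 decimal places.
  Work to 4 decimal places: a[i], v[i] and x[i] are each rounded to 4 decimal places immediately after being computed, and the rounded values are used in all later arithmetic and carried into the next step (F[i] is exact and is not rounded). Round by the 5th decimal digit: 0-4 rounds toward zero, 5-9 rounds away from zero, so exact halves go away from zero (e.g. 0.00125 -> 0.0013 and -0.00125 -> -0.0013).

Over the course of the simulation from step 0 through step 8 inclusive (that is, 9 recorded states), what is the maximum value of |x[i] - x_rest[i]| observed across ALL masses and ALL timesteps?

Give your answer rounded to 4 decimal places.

Step 0: x=[3.0000 7.0000] v=[-1.0000 0.0000]
Step 1: x=[2.9400 7.0000] v=[-0.6000 0.0000]
Step 2: x=[2.9248 6.9976] v=[-0.1520 -0.0240]
Step 3: x=[2.9555 6.9923] v=[0.3072 -0.0531]
Step 4: x=[3.0295 6.9855] v=[0.7397 -0.0678]
Step 5: x=[3.1405 6.9805] v=[1.1103 -0.0502]
Step 6: x=[3.2795 6.9819] v=[1.3901 0.0138]
Step 7: x=[3.4354 6.9952] v=[1.5593 0.1328]
Step 8: x=[3.5963 7.0261] v=[1.6091 0.3089]
Max displacement = 1.0752

Answer: 1.0752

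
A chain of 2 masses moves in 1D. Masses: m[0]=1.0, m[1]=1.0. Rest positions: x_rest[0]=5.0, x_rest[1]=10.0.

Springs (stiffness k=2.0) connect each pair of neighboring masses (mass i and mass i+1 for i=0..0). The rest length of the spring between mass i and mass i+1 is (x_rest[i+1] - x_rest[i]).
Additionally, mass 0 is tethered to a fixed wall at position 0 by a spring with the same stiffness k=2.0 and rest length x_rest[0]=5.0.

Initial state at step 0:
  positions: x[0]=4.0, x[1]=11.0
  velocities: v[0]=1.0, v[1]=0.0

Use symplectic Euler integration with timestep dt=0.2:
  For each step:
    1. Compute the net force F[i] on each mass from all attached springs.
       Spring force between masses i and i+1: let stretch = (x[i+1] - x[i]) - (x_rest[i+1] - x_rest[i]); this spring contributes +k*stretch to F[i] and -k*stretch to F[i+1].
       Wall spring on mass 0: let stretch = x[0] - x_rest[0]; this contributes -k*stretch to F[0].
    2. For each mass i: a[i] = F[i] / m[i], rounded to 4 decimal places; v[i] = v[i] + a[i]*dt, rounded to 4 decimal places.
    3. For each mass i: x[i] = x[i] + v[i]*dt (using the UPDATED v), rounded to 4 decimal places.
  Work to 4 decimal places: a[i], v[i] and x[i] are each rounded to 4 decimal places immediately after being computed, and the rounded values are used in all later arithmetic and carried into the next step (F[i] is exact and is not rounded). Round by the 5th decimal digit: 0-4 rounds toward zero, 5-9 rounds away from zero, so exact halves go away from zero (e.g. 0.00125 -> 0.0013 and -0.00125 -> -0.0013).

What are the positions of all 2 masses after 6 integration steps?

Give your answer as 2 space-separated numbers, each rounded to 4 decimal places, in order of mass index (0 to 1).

Answer: 6.6561 9.7532

Derivation:
Step 0: x=[4.0000 11.0000] v=[1.0000 0.0000]
Step 1: x=[4.4400 10.8400] v=[2.2000 -0.8000]
Step 2: x=[5.0368 10.5680] v=[2.9840 -1.3600]
Step 3: x=[5.6732 10.2535] v=[3.1818 -1.5725]
Step 4: x=[6.2221 9.9726] v=[2.7446 -1.4046]
Step 5: x=[6.5733 9.7916] v=[1.7560 -0.9048]
Step 6: x=[6.6561 9.7532] v=[0.4140 -0.1921]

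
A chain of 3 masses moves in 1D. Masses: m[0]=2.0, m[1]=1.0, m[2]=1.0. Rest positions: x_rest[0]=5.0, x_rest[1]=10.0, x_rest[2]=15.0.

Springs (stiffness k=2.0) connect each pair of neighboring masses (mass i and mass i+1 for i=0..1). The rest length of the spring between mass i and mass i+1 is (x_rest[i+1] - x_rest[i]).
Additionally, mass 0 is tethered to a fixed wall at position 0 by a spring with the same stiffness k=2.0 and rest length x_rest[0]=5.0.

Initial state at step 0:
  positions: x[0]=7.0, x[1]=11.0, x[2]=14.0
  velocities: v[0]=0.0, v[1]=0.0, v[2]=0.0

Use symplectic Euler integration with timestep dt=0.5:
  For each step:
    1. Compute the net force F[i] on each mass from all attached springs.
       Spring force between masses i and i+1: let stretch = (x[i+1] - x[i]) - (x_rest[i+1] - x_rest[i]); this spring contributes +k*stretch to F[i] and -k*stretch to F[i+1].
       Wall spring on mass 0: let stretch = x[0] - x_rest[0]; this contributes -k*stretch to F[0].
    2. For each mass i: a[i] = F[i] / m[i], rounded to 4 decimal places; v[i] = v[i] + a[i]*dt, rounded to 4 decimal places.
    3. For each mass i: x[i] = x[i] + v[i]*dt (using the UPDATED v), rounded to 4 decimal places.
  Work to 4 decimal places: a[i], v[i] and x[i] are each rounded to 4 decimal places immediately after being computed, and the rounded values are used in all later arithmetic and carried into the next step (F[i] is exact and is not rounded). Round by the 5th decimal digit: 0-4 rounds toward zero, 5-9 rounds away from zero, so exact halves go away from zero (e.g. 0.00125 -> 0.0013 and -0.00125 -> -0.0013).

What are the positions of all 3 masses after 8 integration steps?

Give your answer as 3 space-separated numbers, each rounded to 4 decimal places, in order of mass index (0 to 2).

Answer: 6.4350 9.3558 12.5768

Derivation:
Step 0: x=[7.0000 11.0000 14.0000] v=[0.0000 0.0000 0.0000]
Step 1: x=[6.2500 10.5000 15.0000] v=[-1.5000 -1.0000 2.0000]
Step 2: x=[5.0000 10.1250 16.2500] v=[-2.5000 -0.7500 2.5000]
Step 3: x=[3.7813 10.2500 16.9375] v=[-2.4375 0.2500 1.3750]
Step 4: x=[3.2344 10.4844 16.7813] v=[-1.0938 0.4688 -0.3125]
Step 5: x=[3.6914 10.2423 15.9766] v=[0.9140 -0.4843 -1.6094]
Step 6: x=[4.8633 9.5919 14.8048] v=[2.3438 -1.3009 -2.3437]
Step 7: x=[6.0016 9.1836 13.5265] v=[2.2765 -0.8166 -2.5566]
Step 8: x=[6.4350 9.3558 12.5768] v=[0.8667 0.3443 -1.8995]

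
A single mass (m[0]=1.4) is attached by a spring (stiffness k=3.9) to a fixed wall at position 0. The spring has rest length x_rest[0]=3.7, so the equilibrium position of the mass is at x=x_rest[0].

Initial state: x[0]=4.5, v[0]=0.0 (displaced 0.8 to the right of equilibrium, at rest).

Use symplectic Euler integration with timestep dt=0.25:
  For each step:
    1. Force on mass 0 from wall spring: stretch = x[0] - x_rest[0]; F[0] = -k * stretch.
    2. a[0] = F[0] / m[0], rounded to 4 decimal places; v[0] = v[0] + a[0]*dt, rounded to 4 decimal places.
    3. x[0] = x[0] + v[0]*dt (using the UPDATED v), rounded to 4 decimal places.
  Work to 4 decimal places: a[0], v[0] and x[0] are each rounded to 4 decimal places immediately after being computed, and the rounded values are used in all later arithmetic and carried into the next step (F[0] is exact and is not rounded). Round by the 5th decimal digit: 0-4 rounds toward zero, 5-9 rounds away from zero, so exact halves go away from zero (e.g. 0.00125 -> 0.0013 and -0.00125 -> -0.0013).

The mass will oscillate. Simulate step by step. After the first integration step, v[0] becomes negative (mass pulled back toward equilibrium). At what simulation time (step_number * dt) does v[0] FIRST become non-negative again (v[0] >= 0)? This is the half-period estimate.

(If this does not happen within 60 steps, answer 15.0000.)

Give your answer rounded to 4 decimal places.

Step 0: x=[4.5000] v=[0.0000]
Step 1: x=[4.3607] v=[-0.5572]
Step 2: x=[4.1064] v=[-1.0173]
Step 3: x=[3.7813] v=[-1.3003]
Step 4: x=[3.4421] v=[-1.3569]
Step 5: x=[3.1478] v=[-1.1773]
Step 6: x=[2.9496] v=[-0.7927]
Step 7: x=[2.8821] v=[-0.2701]
Step 8: x=[2.9570] v=[0.2995]
First v>=0 after going negative at step 8, time=2.0000

Answer: 2.0000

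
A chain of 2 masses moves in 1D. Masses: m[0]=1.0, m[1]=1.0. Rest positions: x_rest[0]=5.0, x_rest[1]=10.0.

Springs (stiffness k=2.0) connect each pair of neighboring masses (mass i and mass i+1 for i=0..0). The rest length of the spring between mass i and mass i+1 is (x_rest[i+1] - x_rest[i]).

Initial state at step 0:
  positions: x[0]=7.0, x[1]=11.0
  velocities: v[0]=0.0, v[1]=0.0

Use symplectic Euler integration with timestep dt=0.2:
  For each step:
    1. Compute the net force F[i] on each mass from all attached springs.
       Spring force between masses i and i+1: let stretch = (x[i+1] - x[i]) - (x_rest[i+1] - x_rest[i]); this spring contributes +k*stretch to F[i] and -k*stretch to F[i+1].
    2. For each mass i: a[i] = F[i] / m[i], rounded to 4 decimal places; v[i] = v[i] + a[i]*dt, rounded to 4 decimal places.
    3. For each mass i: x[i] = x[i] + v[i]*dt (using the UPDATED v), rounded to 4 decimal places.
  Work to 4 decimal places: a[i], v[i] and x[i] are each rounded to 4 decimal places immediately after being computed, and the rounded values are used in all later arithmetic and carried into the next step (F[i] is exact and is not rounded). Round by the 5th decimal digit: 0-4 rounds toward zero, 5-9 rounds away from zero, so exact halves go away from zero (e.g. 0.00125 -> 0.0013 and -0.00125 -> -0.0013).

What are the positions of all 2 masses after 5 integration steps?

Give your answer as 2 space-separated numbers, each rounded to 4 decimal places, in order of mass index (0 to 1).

Answer: 6.1936 11.8064

Derivation:
Step 0: x=[7.0000 11.0000] v=[0.0000 0.0000]
Step 1: x=[6.9200 11.0800] v=[-0.4000 0.4000]
Step 2: x=[6.7728 11.2272] v=[-0.7360 0.7360]
Step 3: x=[6.5820 11.4180] v=[-0.9542 0.9542]
Step 4: x=[6.3780 11.6220] v=[-1.0198 1.0198]
Step 5: x=[6.1936 11.8064] v=[-0.9222 0.9222]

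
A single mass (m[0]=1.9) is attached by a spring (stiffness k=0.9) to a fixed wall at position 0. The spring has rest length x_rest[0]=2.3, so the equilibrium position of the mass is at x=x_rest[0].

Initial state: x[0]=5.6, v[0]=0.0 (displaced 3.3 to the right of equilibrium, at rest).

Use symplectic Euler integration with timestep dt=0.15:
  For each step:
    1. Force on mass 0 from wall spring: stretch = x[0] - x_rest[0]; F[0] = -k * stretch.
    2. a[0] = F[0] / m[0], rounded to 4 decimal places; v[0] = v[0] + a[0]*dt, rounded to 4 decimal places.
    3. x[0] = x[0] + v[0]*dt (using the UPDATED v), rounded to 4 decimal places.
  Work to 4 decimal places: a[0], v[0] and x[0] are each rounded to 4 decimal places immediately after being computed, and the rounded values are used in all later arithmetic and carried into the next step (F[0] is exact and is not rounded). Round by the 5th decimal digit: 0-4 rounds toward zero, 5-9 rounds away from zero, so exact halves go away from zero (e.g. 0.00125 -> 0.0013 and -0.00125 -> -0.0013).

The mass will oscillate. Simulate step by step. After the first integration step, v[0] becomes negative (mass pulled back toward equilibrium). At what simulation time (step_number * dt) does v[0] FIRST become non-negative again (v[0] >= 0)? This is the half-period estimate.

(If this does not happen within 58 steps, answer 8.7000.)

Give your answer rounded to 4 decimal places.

Answer: 4.6500

Derivation:
Step 0: x=[5.6000] v=[0.0000]
Step 1: x=[5.5648] v=[-0.2345]
Step 2: x=[5.4948] v=[-0.4665]
Step 3: x=[5.3908] v=[-0.6935]
Step 4: x=[5.2538] v=[-0.9131]
Step 5: x=[5.0854] v=[-1.1230]
Step 6: x=[4.8873] v=[-1.3209]
Step 7: x=[4.6616] v=[-1.5047]
Step 8: x=[4.4107] v=[-1.6725]
Step 9: x=[4.1373] v=[-1.8225]
Step 10: x=[3.8444] v=[-1.9530]
Step 11: x=[3.5350] v=[-2.0627]
Step 12: x=[3.2124] v=[-2.1505]
Step 13: x=[2.8801] v=[-2.2153]
Step 14: x=[2.5416] v=[-2.2565]
Step 15: x=[2.2005] v=[-2.2737]
Step 16: x=[1.8605] v=[-2.2666]
Step 17: x=[1.5252] v=[-2.2354]
Step 18: x=[1.1981] v=[-2.1804]
Step 19: x=[0.8828] v=[-2.1021]
Step 20: x=[0.5826] v=[-2.0014]
Step 21: x=[0.3007] v=[-1.8794]
Step 22: x=[0.0401] v=[-1.7374]
Step 23: x=[-0.1964] v=[-1.5768]
Step 24: x=[-0.4063] v=[-1.3994]
Step 25: x=[-0.5874] v=[-1.2071]
Step 26: x=[-0.7377] v=[-1.0019]
Step 27: x=[-0.8556] v=[-0.7861]
Step 28: x=[-0.9399] v=[-0.5619]
Step 29: x=[-0.9897] v=[-0.3317]
Step 30: x=[-1.0044] v=[-0.0980]
Step 31: x=[-0.9839] v=[0.1368]
First v>=0 after going negative at step 31, time=4.6500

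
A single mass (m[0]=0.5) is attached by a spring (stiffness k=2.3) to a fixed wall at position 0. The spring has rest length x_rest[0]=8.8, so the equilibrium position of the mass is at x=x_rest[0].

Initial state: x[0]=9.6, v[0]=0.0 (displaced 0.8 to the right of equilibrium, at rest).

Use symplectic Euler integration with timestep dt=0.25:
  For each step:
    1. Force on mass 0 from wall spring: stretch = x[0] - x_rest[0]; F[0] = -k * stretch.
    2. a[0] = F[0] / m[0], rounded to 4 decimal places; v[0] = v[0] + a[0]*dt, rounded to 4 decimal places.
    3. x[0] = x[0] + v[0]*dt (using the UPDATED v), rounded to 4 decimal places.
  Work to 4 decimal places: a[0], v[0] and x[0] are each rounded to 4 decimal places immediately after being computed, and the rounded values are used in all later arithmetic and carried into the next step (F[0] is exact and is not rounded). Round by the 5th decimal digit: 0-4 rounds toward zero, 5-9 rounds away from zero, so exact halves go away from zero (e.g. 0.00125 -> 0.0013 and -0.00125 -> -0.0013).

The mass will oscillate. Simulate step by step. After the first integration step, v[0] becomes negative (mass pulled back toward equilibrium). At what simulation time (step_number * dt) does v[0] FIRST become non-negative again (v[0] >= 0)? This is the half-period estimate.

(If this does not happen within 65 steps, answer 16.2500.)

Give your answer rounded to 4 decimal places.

Answer: 1.5000

Derivation:
Step 0: x=[9.6000] v=[0.0000]
Step 1: x=[9.3700] v=[-0.9200]
Step 2: x=[8.9761] v=[-1.5755]
Step 3: x=[8.5316] v=[-1.7780]
Step 4: x=[8.1643] v=[-1.4694]
Step 5: x=[7.9797] v=[-0.7384]
Step 6: x=[8.0310] v=[0.2050]
First v>=0 after going negative at step 6, time=1.5000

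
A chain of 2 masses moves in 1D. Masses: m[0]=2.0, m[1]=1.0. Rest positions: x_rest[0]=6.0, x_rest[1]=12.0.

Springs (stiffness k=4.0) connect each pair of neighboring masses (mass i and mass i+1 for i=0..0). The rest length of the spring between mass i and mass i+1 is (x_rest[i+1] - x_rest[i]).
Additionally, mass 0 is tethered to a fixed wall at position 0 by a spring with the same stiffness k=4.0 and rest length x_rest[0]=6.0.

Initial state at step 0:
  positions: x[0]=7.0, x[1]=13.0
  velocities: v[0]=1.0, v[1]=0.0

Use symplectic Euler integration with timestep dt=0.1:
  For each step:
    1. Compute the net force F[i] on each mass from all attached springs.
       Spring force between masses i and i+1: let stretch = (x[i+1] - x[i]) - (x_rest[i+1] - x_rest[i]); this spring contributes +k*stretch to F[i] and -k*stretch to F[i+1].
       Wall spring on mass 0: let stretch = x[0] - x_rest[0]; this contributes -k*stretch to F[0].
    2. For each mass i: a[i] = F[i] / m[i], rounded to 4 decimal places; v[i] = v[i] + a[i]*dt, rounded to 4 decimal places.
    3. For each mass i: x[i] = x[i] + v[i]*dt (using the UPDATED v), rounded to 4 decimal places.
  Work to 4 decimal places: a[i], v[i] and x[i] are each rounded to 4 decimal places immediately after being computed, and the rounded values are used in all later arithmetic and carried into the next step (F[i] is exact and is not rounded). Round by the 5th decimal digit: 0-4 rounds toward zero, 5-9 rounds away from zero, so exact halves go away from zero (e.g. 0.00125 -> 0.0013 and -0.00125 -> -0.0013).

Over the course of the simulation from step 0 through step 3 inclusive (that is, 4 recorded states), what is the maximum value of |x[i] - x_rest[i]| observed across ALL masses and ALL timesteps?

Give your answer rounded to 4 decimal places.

Answer: 1.1682

Derivation:
Step 0: x=[7.0000 13.0000] v=[1.0000 0.0000]
Step 1: x=[7.0800 13.0000] v=[0.8000 0.0000]
Step 2: x=[7.1368 13.0032] v=[0.5680 0.0320]
Step 3: x=[7.1682 13.0117] v=[0.3139 0.0854]
Max displacement = 1.1682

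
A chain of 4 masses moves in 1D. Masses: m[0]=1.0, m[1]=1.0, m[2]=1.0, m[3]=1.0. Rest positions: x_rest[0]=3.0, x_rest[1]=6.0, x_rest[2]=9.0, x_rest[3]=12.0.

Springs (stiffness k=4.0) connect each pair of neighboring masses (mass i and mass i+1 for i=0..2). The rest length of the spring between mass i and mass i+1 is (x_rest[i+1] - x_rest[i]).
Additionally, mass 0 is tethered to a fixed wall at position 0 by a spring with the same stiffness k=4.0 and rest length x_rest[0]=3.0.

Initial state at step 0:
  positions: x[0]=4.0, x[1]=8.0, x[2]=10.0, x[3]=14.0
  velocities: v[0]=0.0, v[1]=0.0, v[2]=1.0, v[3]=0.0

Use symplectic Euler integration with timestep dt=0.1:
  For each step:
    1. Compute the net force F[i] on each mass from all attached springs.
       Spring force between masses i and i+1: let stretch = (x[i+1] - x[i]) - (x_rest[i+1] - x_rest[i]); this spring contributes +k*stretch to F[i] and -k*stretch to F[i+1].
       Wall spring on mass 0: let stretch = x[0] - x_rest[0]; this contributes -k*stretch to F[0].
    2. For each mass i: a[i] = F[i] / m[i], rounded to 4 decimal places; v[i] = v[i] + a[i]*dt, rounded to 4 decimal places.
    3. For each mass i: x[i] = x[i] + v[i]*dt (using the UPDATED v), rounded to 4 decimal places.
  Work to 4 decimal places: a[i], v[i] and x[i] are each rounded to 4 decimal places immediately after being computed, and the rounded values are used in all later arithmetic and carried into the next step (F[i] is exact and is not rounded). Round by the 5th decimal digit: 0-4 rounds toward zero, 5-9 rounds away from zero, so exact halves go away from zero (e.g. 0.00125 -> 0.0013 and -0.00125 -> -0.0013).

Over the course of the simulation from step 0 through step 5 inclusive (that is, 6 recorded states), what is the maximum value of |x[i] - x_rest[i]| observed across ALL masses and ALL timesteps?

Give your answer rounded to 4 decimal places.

Step 0: x=[4.0000 8.0000 10.0000 14.0000] v=[0.0000 0.0000 1.0000 0.0000]
Step 1: x=[4.0000 7.9200 10.1800 13.9600] v=[0.0000 -0.8000 1.8000 -0.4000]
Step 2: x=[3.9968 7.7736 10.4208 13.8888] v=[-0.0320 -1.4640 2.4080 -0.7120]
Step 3: x=[3.9848 7.5820 10.6944 13.7989] v=[-0.1200 -1.9158 2.7363 -0.8992]
Step 4: x=[3.9573 7.3710 10.9677 13.7048] v=[-0.2750 -2.1097 2.7331 -0.9410]
Step 5: x=[3.9081 7.1674 11.2066 13.6212] v=[-0.4924 -2.0365 2.3893 -0.8358]
Max displacement = 2.2066

Answer: 2.2066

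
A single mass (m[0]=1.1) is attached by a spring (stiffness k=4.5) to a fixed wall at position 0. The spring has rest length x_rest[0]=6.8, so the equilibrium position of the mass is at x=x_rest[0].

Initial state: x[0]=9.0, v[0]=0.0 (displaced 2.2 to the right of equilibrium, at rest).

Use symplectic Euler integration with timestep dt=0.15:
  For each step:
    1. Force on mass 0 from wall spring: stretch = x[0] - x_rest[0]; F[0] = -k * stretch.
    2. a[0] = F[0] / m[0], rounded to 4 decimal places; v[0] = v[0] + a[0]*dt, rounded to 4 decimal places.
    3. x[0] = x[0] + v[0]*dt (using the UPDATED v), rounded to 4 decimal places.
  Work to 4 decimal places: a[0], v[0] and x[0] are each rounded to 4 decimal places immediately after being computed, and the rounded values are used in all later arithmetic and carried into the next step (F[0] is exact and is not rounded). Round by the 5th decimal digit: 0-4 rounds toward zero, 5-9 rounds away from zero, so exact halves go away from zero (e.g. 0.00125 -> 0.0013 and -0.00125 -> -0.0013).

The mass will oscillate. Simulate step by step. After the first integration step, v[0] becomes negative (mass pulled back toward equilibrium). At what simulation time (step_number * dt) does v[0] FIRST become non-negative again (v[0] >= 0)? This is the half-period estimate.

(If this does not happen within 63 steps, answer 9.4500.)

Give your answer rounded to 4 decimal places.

Step 0: x=[9.0000] v=[0.0000]
Step 1: x=[8.7975] v=[-1.3500]
Step 2: x=[8.4111] v=[-2.5757]
Step 3: x=[7.8765] v=[-3.5643]
Step 4: x=[7.2428] v=[-4.2249]
Step 5: x=[6.5683] v=[-4.4966]
Step 6: x=[5.9151] v=[-4.3544]
Step 7: x=[5.3434] v=[-3.8114]
Step 8: x=[4.9058] v=[-2.9176]
Step 9: x=[4.6425] v=[-1.7553]
Step 10: x=[4.5778] v=[-0.4314]
Step 11: x=[4.7176] v=[0.9322]
First v>=0 after going negative at step 11, time=1.6500

Answer: 1.6500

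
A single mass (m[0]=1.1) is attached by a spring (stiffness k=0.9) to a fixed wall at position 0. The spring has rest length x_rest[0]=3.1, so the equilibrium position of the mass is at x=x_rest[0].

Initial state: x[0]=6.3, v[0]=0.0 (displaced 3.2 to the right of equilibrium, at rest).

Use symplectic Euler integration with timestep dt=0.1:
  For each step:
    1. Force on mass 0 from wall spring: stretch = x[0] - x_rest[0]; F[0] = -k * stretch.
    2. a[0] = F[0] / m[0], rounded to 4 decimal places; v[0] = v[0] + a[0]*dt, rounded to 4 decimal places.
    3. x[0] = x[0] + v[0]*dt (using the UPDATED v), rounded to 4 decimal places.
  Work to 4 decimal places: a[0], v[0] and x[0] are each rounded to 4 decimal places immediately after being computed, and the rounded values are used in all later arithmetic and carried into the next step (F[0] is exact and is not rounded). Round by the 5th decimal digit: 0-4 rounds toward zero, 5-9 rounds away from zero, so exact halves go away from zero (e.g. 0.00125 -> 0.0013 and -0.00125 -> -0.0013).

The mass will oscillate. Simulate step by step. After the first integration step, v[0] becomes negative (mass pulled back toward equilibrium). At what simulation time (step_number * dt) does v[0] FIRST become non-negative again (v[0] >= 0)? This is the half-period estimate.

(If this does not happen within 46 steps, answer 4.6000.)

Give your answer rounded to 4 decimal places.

Answer: 3.5000

Derivation:
Step 0: x=[6.3000] v=[0.0000]
Step 1: x=[6.2738] v=[-0.2618]
Step 2: x=[6.2217] v=[-0.5215]
Step 3: x=[6.1440] v=[-0.7769]
Step 4: x=[6.0414] v=[-1.0260]
Step 5: x=[5.9147] v=[-1.2667]
Step 6: x=[5.7650] v=[-1.4970]
Step 7: x=[5.5935] v=[-1.7151]
Step 8: x=[5.4016] v=[-1.9191]
Step 9: x=[5.1909] v=[-2.1074]
Step 10: x=[4.9631] v=[-2.2785]
Step 11: x=[4.7200] v=[-2.4309]
Step 12: x=[4.4637] v=[-2.5635]
Step 13: x=[4.1962] v=[-2.6751]
Step 14: x=[3.9197] v=[-2.7648]
Step 15: x=[3.6365] v=[-2.8319]
Step 16: x=[3.3489] v=[-2.8758]
Step 17: x=[3.0593] v=[-2.8962]
Step 18: x=[2.7700] v=[-2.8929]
Step 19: x=[2.4834] v=[-2.8659]
Step 20: x=[2.2019] v=[-2.8155]
Step 21: x=[1.9277] v=[-2.7420]
Step 22: x=[1.6631] v=[-2.6461]
Step 23: x=[1.4103] v=[-2.5285]
Step 24: x=[1.1713] v=[-2.3903]
Step 25: x=[0.9481] v=[-2.2325]
Step 26: x=[0.7425] v=[-2.0564]
Step 27: x=[0.5562] v=[-1.8635]
Step 28: x=[0.3907] v=[-1.6554]
Step 29: x=[0.2473] v=[-1.4337]
Step 30: x=[0.1273] v=[-1.2003]
Step 31: x=[0.0316] v=[-0.9571]
Step 32: x=[-0.0390] v=[-0.7061]
Step 33: x=[-0.0839] v=[-0.4493]
Step 34: x=[-0.1028] v=[-0.1888]
Step 35: x=[-0.0955] v=[0.0733]
First v>=0 after going negative at step 35, time=3.5000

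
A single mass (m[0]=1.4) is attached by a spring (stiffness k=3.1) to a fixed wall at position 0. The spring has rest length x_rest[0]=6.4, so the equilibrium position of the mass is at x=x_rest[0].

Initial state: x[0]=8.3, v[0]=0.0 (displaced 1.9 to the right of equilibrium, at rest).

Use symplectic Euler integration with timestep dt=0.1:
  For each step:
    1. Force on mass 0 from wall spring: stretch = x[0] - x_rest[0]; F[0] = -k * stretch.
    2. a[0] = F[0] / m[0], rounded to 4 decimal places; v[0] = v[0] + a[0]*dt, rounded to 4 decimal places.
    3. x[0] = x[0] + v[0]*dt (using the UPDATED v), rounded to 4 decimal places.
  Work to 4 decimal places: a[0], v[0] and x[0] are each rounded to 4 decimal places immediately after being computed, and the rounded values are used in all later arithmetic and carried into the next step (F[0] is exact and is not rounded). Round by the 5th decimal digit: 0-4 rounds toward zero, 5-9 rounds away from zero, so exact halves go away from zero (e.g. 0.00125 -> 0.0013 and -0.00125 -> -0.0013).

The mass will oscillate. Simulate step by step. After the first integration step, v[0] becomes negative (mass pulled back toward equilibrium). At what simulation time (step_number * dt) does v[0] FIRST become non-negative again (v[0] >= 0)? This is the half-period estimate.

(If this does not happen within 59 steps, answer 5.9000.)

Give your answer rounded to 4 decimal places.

Answer: 2.2000

Derivation:
Step 0: x=[8.3000] v=[0.0000]
Step 1: x=[8.2579] v=[-0.4207]
Step 2: x=[8.1747] v=[-0.8321]
Step 3: x=[8.0522] v=[-1.2251]
Step 4: x=[7.8931] v=[-1.5909]
Step 5: x=[7.7010] v=[-1.9215]
Step 6: x=[7.4800] v=[-2.2096]
Step 7: x=[7.2351] v=[-2.4487]
Step 8: x=[6.9717] v=[-2.6336]
Step 9: x=[6.6957] v=[-2.7602]
Step 10: x=[6.4131] v=[-2.8257]
Step 11: x=[6.1302] v=[-2.8286]
Step 12: x=[5.8533] v=[-2.7689]
Step 13: x=[5.5885] v=[-2.6478]
Step 14: x=[5.3417] v=[-2.4681]
Step 15: x=[5.1183] v=[-2.2338]
Step 16: x=[4.9233] v=[-1.9500]
Step 17: x=[4.7610] v=[-1.6230]
Step 18: x=[4.6350] v=[-1.2601]
Step 19: x=[4.5481] v=[-0.8693]
Step 20: x=[4.5022] v=[-0.4592]
Step 21: x=[4.4983] v=[-0.0390]
Step 22: x=[4.5365] v=[0.3821]
First v>=0 after going negative at step 22, time=2.2000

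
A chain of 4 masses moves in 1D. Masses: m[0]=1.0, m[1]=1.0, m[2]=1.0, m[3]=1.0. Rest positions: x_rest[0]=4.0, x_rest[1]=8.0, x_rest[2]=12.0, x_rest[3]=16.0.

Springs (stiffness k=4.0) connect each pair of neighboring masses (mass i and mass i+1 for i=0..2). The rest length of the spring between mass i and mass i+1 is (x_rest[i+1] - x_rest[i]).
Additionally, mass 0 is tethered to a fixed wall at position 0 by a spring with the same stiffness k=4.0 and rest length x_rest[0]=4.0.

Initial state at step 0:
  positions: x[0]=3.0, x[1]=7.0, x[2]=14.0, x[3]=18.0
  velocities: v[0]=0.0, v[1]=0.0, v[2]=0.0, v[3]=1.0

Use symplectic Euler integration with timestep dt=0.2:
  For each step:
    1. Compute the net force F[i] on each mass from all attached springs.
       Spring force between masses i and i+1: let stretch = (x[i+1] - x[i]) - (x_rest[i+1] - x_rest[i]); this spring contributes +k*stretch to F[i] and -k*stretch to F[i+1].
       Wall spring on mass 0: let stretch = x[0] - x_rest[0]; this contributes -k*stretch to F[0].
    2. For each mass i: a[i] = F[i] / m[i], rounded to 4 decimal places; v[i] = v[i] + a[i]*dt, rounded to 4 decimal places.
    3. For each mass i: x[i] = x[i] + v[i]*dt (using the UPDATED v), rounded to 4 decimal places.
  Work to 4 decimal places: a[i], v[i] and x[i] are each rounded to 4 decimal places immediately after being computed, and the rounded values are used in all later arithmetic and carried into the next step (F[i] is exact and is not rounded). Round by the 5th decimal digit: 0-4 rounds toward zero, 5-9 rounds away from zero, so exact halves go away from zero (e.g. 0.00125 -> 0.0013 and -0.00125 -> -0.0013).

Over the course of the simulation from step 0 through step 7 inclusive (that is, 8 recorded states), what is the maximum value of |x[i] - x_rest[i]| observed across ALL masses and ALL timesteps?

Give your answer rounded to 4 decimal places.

Answer: 2.2912

Derivation:
Step 0: x=[3.0000 7.0000 14.0000 18.0000] v=[0.0000 0.0000 0.0000 1.0000]
Step 1: x=[3.1600 7.4800 13.5200 18.2000] v=[0.8000 2.4000 -2.4000 1.0000]
Step 2: x=[3.5056 8.2352 12.8224 18.2912] v=[1.7280 3.7760 -3.4880 0.4560]
Step 3: x=[4.0470 8.9676 12.2659 18.1474] v=[2.7072 3.6621 -2.7827 -0.7190]
Step 4: x=[4.7282 9.4405 12.1227 17.7026] v=[3.4061 2.3643 -0.7161 -2.2242]
Step 5: x=[5.4069 9.5885 12.4431 17.0050] v=[3.3934 0.7402 1.6021 -3.4881]
Step 6: x=[5.8895 9.5242 13.0367 16.2175] v=[2.4132 -0.3214 2.9679 -3.9376]
Step 7: x=[6.0114 9.4404 13.5772 15.5611] v=[0.6094 -0.4192 2.7025 -3.2822]
Max displacement = 2.2912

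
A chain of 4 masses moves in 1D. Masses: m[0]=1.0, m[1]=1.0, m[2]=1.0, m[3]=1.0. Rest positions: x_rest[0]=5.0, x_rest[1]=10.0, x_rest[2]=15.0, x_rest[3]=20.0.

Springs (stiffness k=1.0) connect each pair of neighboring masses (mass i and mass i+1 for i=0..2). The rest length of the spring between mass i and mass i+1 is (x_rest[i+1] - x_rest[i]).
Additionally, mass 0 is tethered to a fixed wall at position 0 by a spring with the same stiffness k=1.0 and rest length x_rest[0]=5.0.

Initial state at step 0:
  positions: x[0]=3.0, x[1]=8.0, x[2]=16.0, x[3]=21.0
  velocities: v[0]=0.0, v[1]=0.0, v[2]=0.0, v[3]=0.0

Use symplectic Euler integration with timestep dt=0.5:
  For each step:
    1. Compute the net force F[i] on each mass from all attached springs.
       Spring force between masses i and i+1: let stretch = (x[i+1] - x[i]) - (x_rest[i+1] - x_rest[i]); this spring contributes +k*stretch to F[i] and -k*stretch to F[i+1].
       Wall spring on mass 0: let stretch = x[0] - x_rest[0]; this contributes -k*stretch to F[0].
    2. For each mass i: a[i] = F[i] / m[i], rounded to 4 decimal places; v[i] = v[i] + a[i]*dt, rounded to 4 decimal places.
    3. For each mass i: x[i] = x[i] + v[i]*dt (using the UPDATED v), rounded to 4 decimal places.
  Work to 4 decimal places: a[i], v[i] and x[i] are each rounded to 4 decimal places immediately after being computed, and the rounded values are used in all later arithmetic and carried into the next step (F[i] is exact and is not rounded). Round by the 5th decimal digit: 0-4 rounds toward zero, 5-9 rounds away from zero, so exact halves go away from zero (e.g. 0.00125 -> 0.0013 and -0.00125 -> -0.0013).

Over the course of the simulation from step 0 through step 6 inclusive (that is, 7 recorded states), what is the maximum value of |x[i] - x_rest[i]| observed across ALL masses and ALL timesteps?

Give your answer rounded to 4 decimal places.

Step 0: x=[3.0000 8.0000 16.0000 21.0000] v=[0.0000 0.0000 0.0000 0.0000]
Step 1: x=[3.5000 8.7500 15.2500 21.0000] v=[1.0000 1.5000 -1.5000 0.0000]
Step 2: x=[4.4375 9.8125 14.3125 20.8125] v=[1.8750 2.1250 -1.8750 -0.3750]
Step 3: x=[5.6094 10.6563 13.8750 20.2500] v=[2.3438 1.6875 -0.8750 -1.1250]
Step 4: x=[6.6407 11.0430 14.2266 19.3438] v=[2.0626 0.7734 0.7032 -1.8125]
Step 5: x=[7.1124 11.1251 15.0616 18.4083] v=[0.9434 0.1641 1.6700 -1.8711]
Step 6: x=[6.8092 11.1881 15.7492 17.8861] v=[-0.6065 0.1260 1.3751 -1.0445]
Max displacement = 2.1139

Answer: 2.1139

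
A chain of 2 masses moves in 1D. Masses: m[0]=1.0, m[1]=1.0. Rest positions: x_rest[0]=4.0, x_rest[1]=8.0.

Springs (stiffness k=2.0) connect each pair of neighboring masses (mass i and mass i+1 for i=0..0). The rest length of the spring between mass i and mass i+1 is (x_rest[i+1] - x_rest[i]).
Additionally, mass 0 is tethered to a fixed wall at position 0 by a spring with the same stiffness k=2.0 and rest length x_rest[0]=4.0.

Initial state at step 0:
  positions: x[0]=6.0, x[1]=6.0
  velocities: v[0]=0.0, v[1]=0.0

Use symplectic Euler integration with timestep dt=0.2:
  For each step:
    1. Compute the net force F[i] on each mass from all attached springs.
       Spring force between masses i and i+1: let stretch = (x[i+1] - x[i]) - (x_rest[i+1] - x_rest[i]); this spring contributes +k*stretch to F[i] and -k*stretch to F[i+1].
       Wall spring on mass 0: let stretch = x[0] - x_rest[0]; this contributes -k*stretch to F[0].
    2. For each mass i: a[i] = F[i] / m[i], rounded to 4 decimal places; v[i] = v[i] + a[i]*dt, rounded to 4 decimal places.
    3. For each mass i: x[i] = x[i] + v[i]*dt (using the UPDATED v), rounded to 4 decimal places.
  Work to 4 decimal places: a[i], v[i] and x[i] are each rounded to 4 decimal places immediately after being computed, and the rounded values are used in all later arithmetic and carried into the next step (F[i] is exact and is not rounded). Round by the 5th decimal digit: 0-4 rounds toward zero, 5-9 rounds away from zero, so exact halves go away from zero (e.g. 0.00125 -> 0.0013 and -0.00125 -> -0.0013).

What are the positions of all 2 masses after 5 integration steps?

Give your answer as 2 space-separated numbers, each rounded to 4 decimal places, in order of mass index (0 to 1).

Step 0: x=[6.0000 6.0000] v=[0.0000 0.0000]
Step 1: x=[5.5200 6.3200] v=[-2.4000 1.6000]
Step 2: x=[4.6624 6.8960] v=[-4.2880 2.8800]
Step 3: x=[3.6105 7.6133] v=[-5.2595 3.5866]
Step 4: x=[2.5900 8.3304] v=[-5.1026 3.5855]
Step 5: x=[1.8215 8.9083] v=[-3.8424 2.8893]

Answer: 1.8215 8.9083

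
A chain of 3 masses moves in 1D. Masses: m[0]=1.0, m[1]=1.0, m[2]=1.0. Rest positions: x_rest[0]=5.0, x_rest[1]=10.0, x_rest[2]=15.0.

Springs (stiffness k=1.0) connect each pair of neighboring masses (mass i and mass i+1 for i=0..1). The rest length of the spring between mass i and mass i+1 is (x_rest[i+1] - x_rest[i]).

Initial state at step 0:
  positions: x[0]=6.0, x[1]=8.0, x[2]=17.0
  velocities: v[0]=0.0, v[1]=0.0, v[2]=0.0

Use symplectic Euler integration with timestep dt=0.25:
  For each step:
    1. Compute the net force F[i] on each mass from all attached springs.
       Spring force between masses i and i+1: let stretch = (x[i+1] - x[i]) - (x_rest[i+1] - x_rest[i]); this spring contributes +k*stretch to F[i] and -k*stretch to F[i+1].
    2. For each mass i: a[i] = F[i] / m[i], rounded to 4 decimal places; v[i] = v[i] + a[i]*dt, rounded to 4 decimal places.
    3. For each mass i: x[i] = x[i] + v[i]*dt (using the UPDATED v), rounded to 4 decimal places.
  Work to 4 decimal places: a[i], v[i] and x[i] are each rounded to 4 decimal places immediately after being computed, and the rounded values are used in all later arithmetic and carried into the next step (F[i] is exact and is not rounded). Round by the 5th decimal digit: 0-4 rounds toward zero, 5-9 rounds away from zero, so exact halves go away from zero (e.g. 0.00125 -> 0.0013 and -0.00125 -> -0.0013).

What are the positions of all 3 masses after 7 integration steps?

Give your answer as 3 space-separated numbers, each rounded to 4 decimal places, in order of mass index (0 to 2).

Answer: 4.3022 12.7027 13.9956

Derivation:
Step 0: x=[6.0000 8.0000 17.0000] v=[0.0000 0.0000 0.0000]
Step 1: x=[5.8125 8.4375 16.7500] v=[-0.7500 1.7500 -1.0000]
Step 2: x=[5.4766 9.2305 16.2930] v=[-1.3438 3.1719 -1.8281]
Step 3: x=[5.0628 10.2303 15.7071] v=[-1.6553 3.9991 -2.3437]
Step 4: x=[4.6595 11.2494 15.0914] v=[-1.6134 4.0764 -2.4629]
Step 5: x=[4.3555 12.0968 14.5481] v=[-1.2159 3.3894 -2.1734]
Step 6: x=[4.2229 12.6135 14.1641] v=[-0.5306 2.0669 -1.5362]
Step 7: x=[4.3022 12.7027 13.9956] v=[0.3171 0.3569 -0.6739]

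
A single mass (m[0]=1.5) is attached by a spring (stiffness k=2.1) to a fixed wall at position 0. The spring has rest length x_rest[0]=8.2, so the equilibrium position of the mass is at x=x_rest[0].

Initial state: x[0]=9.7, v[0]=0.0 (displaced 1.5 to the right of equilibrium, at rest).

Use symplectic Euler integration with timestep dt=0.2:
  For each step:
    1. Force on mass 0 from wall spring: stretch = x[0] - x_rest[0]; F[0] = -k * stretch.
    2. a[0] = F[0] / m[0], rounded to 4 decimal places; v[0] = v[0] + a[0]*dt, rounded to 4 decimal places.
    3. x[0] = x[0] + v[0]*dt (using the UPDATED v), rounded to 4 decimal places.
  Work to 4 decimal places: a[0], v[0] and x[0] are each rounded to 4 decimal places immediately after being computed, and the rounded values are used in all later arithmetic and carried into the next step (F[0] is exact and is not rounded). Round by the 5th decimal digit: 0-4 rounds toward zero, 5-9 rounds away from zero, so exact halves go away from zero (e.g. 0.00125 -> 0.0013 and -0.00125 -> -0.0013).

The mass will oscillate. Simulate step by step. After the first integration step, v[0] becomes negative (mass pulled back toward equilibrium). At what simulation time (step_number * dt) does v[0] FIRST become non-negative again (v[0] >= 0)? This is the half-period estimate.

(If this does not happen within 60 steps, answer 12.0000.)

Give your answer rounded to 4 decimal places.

Step 0: x=[9.7000] v=[0.0000]
Step 1: x=[9.6160] v=[-0.4200]
Step 2: x=[9.4527] v=[-0.8165]
Step 3: x=[9.2192] v=[-1.1673]
Step 4: x=[8.9287] v=[-1.4527]
Step 5: x=[8.5974] v=[-1.6567]
Step 6: x=[8.2438] v=[-1.7680]
Step 7: x=[7.8877] v=[-1.7803]
Step 8: x=[7.5491] v=[-1.6929]
Step 9: x=[7.2470] v=[-1.5106]
Step 10: x=[6.9982] v=[-1.2438]
Step 11: x=[6.8167] v=[-0.9073]
Step 12: x=[6.7127] v=[-0.5200]
Step 13: x=[6.6920] v=[-0.1036]
Step 14: x=[6.7557] v=[0.3186]
First v>=0 after going negative at step 14, time=2.8000

Answer: 2.8000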